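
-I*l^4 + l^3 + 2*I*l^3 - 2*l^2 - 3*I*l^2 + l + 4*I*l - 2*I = (l - 1)*(l - I)*(l + 2*I)*(-I*l + I)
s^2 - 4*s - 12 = (s - 6)*(s + 2)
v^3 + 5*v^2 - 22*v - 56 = (v - 4)*(v + 2)*(v + 7)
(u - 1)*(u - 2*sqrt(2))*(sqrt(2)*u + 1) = sqrt(2)*u^3 - 3*u^2 - sqrt(2)*u^2 - 2*sqrt(2)*u + 3*u + 2*sqrt(2)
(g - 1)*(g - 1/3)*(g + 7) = g^3 + 17*g^2/3 - 9*g + 7/3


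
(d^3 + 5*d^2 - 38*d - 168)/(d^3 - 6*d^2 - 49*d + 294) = (d + 4)/(d - 7)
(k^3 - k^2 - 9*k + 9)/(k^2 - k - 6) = (k^2 + 2*k - 3)/(k + 2)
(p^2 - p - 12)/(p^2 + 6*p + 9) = (p - 4)/(p + 3)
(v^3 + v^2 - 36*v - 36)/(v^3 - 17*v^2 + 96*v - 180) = (v^2 + 7*v + 6)/(v^2 - 11*v + 30)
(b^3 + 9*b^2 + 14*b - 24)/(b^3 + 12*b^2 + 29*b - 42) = (b + 4)/(b + 7)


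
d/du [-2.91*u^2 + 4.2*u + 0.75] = 4.2 - 5.82*u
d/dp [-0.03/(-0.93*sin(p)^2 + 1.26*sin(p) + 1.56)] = (0.0378 - 0.0558*sin(p))*cos(p)/(-0.93*sin(p)^2 + 1.26*sin(p) + 1.56)^2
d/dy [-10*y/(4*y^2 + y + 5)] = 10*(4*y^2 - 5)/(16*y^4 + 8*y^3 + 41*y^2 + 10*y + 25)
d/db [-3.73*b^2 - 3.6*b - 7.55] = -7.46*b - 3.6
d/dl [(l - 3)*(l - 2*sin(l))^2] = (l - 2*sin(l))*(l + (6 - 2*l)*(2*cos(l) - 1) - 2*sin(l))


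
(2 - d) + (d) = 2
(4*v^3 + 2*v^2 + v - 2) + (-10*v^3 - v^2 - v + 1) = -6*v^3 + v^2 - 1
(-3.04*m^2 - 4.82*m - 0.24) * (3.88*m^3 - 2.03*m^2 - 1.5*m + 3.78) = -11.7952*m^5 - 12.5304*m^4 + 13.4134*m^3 - 3.774*m^2 - 17.8596*m - 0.9072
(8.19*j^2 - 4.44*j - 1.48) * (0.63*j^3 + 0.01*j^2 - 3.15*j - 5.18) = 5.1597*j^5 - 2.7153*j^4 - 26.7753*j^3 - 28.453*j^2 + 27.6612*j + 7.6664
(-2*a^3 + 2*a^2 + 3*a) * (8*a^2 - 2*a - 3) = -16*a^5 + 20*a^4 + 26*a^3 - 12*a^2 - 9*a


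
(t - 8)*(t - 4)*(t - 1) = t^3 - 13*t^2 + 44*t - 32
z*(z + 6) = z^2 + 6*z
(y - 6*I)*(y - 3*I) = y^2 - 9*I*y - 18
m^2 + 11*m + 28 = (m + 4)*(m + 7)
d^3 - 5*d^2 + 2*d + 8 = (d - 4)*(d - 2)*(d + 1)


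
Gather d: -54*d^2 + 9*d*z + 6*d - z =-54*d^2 + d*(9*z + 6) - z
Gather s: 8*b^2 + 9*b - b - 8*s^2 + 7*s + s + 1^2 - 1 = 8*b^2 + 8*b - 8*s^2 + 8*s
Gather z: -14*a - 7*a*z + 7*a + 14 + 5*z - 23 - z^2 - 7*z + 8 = -7*a - z^2 + z*(-7*a - 2) - 1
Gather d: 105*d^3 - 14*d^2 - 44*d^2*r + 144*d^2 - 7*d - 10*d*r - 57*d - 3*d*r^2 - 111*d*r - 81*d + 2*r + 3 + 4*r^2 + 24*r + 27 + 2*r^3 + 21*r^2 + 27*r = 105*d^3 + d^2*(130 - 44*r) + d*(-3*r^2 - 121*r - 145) + 2*r^3 + 25*r^2 + 53*r + 30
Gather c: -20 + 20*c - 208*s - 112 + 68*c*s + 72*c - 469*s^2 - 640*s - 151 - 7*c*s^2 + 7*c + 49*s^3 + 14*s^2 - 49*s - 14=c*(-7*s^2 + 68*s + 99) + 49*s^3 - 455*s^2 - 897*s - 297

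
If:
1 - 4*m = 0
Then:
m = 1/4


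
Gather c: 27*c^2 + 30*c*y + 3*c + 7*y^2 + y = 27*c^2 + c*(30*y + 3) + 7*y^2 + y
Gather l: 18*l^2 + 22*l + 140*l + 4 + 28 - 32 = 18*l^2 + 162*l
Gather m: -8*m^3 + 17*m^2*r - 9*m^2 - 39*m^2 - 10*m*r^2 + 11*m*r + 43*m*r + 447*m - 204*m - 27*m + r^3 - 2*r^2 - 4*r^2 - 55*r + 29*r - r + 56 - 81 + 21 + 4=-8*m^3 + m^2*(17*r - 48) + m*(-10*r^2 + 54*r + 216) + r^3 - 6*r^2 - 27*r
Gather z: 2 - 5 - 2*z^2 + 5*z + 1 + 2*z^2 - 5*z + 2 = 0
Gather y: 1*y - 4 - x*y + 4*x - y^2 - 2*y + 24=4*x - y^2 + y*(-x - 1) + 20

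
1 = 1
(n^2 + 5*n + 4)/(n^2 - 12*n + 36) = (n^2 + 5*n + 4)/(n^2 - 12*n + 36)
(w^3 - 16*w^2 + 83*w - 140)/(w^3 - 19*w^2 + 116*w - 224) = (w - 5)/(w - 8)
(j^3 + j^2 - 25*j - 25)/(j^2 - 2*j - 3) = (j^2 - 25)/(j - 3)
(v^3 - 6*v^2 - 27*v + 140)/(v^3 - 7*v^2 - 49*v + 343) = (v^2 + v - 20)/(v^2 - 49)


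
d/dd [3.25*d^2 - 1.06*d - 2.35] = 6.5*d - 1.06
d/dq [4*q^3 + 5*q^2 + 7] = 2*q*(6*q + 5)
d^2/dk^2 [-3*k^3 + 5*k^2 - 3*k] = 10 - 18*k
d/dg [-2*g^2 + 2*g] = 2 - 4*g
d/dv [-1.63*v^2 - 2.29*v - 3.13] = -3.26*v - 2.29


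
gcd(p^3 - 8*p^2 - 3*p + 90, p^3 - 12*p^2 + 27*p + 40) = p - 5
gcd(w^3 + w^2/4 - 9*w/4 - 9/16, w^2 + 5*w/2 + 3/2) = w + 3/2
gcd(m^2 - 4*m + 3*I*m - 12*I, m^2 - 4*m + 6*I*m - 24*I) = m - 4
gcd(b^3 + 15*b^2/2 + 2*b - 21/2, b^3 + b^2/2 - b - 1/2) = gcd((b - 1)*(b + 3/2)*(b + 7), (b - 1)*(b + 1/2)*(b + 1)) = b - 1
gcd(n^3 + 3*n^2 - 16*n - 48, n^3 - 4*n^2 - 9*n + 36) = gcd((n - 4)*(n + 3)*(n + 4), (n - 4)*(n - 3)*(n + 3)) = n^2 - n - 12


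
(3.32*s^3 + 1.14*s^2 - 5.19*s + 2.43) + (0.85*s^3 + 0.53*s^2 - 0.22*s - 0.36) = 4.17*s^3 + 1.67*s^2 - 5.41*s + 2.07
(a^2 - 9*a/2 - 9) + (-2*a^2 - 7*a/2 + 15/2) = -a^2 - 8*a - 3/2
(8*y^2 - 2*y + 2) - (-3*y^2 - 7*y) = 11*y^2 + 5*y + 2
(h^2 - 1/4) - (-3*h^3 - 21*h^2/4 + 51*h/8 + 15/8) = 3*h^3 + 25*h^2/4 - 51*h/8 - 17/8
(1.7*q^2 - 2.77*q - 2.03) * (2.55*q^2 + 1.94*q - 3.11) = 4.335*q^4 - 3.7655*q^3 - 15.8373*q^2 + 4.6765*q + 6.3133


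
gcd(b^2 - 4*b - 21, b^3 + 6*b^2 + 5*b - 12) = b + 3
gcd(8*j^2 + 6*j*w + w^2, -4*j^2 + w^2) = 2*j + w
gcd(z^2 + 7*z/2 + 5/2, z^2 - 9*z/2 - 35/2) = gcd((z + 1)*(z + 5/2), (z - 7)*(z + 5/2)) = z + 5/2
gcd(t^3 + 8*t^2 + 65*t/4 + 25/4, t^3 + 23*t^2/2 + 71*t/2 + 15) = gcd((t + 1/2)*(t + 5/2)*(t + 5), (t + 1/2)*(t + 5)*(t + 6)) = t^2 + 11*t/2 + 5/2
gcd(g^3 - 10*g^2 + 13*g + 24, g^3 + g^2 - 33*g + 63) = g - 3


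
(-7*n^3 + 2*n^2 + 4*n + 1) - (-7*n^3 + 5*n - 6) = 2*n^2 - n + 7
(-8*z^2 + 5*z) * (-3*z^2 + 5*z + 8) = 24*z^4 - 55*z^3 - 39*z^2 + 40*z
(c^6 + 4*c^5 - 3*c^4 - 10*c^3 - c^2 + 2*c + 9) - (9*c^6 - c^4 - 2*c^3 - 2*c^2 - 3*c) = -8*c^6 + 4*c^5 - 2*c^4 - 8*c^3 + c^2 + 5*c + 9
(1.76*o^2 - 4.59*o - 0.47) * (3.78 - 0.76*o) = -1.3376*o^3 + 10.1412*o^2 - 16.993*o - 1.7766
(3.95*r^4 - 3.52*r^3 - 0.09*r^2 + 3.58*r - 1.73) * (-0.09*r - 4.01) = -0.3555*r^5 - 15.5227*r^4 + 14.1233*r^3 + 0.0387*r^2 - 14.2001*r + 6.9373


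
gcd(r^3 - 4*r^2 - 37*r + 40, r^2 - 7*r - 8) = r - 8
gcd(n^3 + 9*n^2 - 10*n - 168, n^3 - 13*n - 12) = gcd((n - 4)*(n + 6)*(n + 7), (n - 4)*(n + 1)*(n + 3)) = n - 4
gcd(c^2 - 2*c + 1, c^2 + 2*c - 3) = c - 1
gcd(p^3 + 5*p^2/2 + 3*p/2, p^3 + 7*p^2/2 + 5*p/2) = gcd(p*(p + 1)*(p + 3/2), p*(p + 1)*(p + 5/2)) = p^2 + p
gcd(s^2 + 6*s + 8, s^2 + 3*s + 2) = s + 2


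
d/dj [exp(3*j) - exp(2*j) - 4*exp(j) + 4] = (3*exp(2*j) - 2*exp(j) - 4)*exp(j)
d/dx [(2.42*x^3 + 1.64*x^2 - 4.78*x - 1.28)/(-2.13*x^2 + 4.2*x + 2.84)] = (-5.1546*x^4 + 20.328*x^3 + 17.325*x^2 + 3.8624*x - 8.1992)/(4.5369*x^4 - 17.892*x^3 + 5.5416*x^2 + 23.856*x + 8.0656)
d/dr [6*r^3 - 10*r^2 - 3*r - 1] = 18*r^2 - 20*r - 3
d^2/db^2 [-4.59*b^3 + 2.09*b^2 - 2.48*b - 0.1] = 4.18 - 27.54*b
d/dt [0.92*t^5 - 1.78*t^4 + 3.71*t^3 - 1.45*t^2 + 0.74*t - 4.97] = 4.6*t^4 - 7.12*t^3 + 11.13*t^2 - 2.9*t + 0.74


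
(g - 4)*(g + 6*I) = g^2 - 4*g + 6*I*g - 24*I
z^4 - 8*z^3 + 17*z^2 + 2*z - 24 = (z - 4)*(z - 3)*(z - 2)*(z + 1)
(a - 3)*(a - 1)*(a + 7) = a^3 + 3*a^2 - 25*a + 21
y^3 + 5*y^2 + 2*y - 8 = (y - 1)*(y + 2)*(y + 4)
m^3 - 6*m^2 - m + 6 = (m - 6)*(m - 1)*(m + 1)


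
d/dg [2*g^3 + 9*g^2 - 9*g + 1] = 6*g^2 + 18*g - 9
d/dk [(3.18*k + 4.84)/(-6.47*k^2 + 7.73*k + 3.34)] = (20.5746*k^2 + 62.6296*k - 26.792)/(41.8609*k^4 - 100.0262*k^3 + 16.5333*k^2 + 51.6364*k + 11.1556)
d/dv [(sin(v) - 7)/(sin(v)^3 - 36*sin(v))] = (-2*sin(v) + 21 - 252/sin(v)^2)*cos(v)/((sin(v) - 6)^2*(sin(v) + 6)^2)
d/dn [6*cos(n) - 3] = -6*sin(n)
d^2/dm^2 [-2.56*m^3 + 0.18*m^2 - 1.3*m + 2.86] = 0.36 - 15.36*m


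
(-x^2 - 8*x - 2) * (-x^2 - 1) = x^4 + 8*x^3 + 3*x^2 + 8*x + 2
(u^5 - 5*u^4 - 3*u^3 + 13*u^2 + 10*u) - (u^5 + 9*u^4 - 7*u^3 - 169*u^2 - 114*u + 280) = -14*u^4 + 4*u^3 + 182*u^2 + 124*u - 280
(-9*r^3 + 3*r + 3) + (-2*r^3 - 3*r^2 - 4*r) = -11*r^3 - 3*r^2 - r + 3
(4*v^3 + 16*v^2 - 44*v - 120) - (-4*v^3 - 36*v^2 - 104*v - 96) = 8*v^3 + 52*v^2 + 60*v - 24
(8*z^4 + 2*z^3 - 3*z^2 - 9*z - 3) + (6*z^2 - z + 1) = 8*z^4 + 2*z^3 + 3*z^2 - 10*z - 2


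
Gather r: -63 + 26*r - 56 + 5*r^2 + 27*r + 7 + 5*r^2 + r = 10*r^2 + 54*r - 112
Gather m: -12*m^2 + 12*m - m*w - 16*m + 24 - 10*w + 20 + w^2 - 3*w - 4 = -12*m^2 + m*(-w - 4) + w^2 - 13*w + 40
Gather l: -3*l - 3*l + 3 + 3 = 6 - 6*l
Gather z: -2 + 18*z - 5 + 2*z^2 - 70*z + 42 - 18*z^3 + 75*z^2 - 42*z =-18*z^3 + 77*z^2 - 94*z + 35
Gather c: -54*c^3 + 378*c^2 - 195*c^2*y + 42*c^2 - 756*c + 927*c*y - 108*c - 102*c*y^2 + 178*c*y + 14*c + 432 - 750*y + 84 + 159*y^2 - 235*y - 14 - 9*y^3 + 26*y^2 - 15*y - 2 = -54*c^3 + c^2*(420 - 195*y) + c*(-102*y^2 + 1105*y - 850) - 9*y^3 + 185*y^2 - 1000*y + 500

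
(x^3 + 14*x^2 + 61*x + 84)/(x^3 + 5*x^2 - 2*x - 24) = (x + 7)/(x - 2)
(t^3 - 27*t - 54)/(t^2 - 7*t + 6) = (t^2 + 6*t + 9)/(t - 1)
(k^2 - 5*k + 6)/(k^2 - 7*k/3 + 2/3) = 3*(k - 3)/(3*k - 1)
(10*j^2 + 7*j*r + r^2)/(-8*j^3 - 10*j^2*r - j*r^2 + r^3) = (5*j + r)/(-4*j^2 - 3*j*r + r^2)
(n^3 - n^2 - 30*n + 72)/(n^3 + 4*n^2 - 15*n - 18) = (n - 4)/(n + 1)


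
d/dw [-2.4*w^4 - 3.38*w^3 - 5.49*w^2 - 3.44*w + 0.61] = -9.6*w^3 - 10.14*w^2 - 10.98*w - 3.44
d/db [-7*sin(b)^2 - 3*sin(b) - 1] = -(14*sin(b) + 3)*cos(b)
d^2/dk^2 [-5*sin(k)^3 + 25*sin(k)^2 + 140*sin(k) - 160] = 45*sin(k)^3 - 100*sin(k)^2 - 170*sin(k) + 50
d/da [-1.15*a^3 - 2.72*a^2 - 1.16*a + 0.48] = -3.45*a^2 - 5.44*a - 1.16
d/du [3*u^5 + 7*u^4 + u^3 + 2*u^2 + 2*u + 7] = 15*u^4 + 28*u^3 + 3*u^2 + 4*u + 2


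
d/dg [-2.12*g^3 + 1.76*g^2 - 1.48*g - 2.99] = -6.36*g^2 + 3.52*g - 1.48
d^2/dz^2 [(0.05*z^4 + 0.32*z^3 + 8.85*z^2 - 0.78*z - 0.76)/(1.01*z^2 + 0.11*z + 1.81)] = (0.10201*z^6 + 0.033329999999999*z^5 + 0.552059999999997*z^4 - 4.560786*z^3 - 99.375834*z^2 + 14.339004*z + 61.057886)/(1.030301*z^6 + 0.336633*z^5 + 5.575806*z^4 + 1.207877*z^3 + 9.992286*z^2 + 1.081113*z + 5.929741)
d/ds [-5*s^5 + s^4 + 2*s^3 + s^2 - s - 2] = -25*s^4 + 4*s^3 + 6*s^2 + 2*s - 1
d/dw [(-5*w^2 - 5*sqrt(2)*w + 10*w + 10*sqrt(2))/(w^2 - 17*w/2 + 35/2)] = 10*(2*sqrt(2)*w^2 + 13*w^2 - 70*w - 8*sqrt(2)*w - sqrt(2) + 70)/(4*w^4 - 68*w^3 + 429*w^2 - 1190*w + 1225)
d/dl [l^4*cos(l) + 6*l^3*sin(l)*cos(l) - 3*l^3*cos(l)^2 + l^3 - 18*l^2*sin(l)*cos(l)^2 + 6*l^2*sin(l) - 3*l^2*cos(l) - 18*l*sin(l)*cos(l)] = -l^4*sin(l) + 3*l^3*sin(2*l) + 4*l^3*cos(l) + 6*l^3*cos(2*l) + 3*l^2*sin(l) + 9*l^2*sin(2*l) + 3*l^2*cos(l)/2 - 9*l^2*cos(2*l)/2 - 27*l^2*cos(3*l)/2 - 3*l^2/2 + 3*l*sin(l) - 9*l*sin(3*l) - 6*l*cos(l) - 18*l*cos(2*l) - 9*sin(2*l)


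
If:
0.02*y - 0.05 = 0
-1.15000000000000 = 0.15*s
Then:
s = -7.67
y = 2.50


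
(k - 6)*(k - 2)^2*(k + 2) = k^4 - 8*k^3 + 8*k^2 + 32*k - 48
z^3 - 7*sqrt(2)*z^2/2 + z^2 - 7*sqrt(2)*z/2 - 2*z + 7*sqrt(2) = (z - 1)*(z + 2)*(z - 7*sqrt(2)/2)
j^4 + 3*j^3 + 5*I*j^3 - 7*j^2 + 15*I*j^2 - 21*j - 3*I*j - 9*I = (j + 3)*(j + I)^2*(j + 3*I)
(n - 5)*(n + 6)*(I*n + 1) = I*n^3 + n^2 + I*n^2 + n - 30*I*n - 30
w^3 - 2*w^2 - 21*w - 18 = (w - 6)*(w + 1)*(w + 3)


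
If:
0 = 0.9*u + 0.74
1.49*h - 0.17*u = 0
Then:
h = -0.09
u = -0.82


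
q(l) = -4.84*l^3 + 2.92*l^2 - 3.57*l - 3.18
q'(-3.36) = -187.12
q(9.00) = -3327.15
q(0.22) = -3.88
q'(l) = -14.52*l^2 + 5.84*l - 3.57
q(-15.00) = 17042.37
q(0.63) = -5.48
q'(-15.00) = -3358.17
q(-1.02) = 8.64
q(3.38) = -168.78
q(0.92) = -7.76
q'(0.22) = -2.99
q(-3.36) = 225.38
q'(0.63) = -5.65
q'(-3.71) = -225.09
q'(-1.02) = -24.63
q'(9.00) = -1127.13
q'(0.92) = -10.49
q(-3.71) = 297.41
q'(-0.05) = -3.90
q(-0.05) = -2.99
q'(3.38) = -149.71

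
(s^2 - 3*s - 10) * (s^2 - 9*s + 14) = s^4 - 12*s^3 + 31*s^2 + 48*s - 140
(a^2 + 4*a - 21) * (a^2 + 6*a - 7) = a^4 + 10*a^3 - 4*a^2 - 154*a + 147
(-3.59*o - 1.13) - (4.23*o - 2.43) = 1.3 - 7.82*o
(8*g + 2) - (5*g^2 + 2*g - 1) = -5*g^2 + 6*g + 3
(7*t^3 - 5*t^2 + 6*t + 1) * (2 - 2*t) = -14*t^4 + 24*t^3 - 22*t^2 + 10*t + 2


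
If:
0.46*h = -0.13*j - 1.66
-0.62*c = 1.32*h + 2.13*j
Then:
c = 7.68302945301543 - 2.83380084151473*j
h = -0.282608695652174*j - 3.60869565217391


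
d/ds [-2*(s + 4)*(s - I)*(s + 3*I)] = -6*s^2 - 8*s*(2 + I) - 6 - 16*I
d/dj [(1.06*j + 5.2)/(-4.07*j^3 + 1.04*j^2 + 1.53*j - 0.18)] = (8.6284*j^3 + 62.3896*j^2 - 10.816*j - 8.1468)/(16.5649*j^6 - 8.4656*j^5 - 11.3726*j^4 + 4.6476*j^3 + 1.9665*j^2 - 0.5508*j + 0.0324)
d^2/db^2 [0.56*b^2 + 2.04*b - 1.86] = 1.12000000000000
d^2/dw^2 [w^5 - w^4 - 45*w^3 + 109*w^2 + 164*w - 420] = 20*w^3 - 12*w^2 - 270*w + 218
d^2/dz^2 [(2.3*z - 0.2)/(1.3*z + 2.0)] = -12.636/(1.3*z + 2.0)^3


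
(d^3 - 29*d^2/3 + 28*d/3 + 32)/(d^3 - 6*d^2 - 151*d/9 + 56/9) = 3*(3*d^2 - 5*d - 12)/(9*d^2 + 18*d - 7)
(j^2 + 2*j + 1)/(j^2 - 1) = (j + 1)/(j - 1)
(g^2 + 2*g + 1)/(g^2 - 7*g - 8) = (g + 1)/(g - 8)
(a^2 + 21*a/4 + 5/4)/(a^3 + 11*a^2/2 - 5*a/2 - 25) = (4*a + 1)/(2*(2*a^2 + a - 10))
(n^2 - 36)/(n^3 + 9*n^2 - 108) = (n - 6)/(n^2 + 3*n - 18)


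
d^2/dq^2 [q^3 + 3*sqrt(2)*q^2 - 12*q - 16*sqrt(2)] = 6*q + 6*sqrt(2)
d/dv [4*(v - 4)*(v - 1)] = 8*v - 20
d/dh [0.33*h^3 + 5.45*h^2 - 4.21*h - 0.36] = 0.99*h^2 + 10.9*h - 4.21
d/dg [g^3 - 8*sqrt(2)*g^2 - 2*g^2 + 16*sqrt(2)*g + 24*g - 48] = 3*g^2 - 16*sqrt(2)*g - 4*g + 16*sqrt(2) + 24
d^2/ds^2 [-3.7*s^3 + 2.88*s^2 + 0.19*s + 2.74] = 5.76 - 22.2*s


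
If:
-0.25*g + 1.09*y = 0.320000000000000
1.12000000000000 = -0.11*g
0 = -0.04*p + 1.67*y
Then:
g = -10.18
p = -85.24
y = -2.04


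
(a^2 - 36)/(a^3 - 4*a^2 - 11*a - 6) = (a + 6)/(a^2 + 2*a + 1)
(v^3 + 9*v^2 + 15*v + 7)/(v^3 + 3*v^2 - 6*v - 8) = (v^2 + 8*v + 7)/(v^2 + 2*v - 8)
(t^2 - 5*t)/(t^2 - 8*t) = (t - 5)/(t - 8)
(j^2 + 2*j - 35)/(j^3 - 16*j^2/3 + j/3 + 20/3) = 3*(j + 7)/(3*j^2 - j - 4)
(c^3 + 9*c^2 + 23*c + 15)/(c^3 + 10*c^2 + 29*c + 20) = (c + 3)/(c + 4)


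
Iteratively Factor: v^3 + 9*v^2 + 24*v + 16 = (v + 4)*(v^2 + 5*v + 4) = (v + 1)*(v + 4)*(v + 4)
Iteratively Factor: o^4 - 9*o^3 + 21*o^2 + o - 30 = (o - 2)*(o^3 - 7*o^2 + 7*o + 15) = (o - 3)*(o - 2)*(o^2 - 4*o - 5) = (o - 5)*(o - 3)*(o - 2)*(o + 1)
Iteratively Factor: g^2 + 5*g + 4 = (g + 1)*(g + 4)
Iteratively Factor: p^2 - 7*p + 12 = (p - 3)*(p - 4)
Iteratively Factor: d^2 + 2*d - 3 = (d + 3)*(d - 1)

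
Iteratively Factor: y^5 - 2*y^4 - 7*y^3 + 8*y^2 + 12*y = (y - 2)*(y^4 - 7*y^2 - 6*y) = (y - 3)*(y - 2)*(y^3 + 3*y^2 + 2*y) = (y - 3)*(y - 2)*(y + 1)*(y^2 + 2*y) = y*(y - 3)*(y - 2)*(y + 1)*(y + 2)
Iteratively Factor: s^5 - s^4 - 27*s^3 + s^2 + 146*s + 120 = (s - 5)*(s^4 + 4*s^3 - 7*s^2 - 34*s - 24) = (s - 5)*(s + 2)*(s^3 + 2*s^2 - 11*s - 12) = (s - 5)*(s + 2)*(s + 4)*(s^2 - 2*s - 3) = (s - 5)*(s - 3)*(s + 2)*(s + 4)*(s + 1)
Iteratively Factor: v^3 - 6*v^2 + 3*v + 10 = (v - 2)*(v^2 - 4*v - 5) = (v - 5)*(v - 2)*(v + 1)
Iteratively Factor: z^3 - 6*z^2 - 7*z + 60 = (z - 4)*(z^2 - 2*z - 15) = (z - 4)*(z + 3)*(z - 5)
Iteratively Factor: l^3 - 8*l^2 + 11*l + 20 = (l - 5)*(l^2 - 3*l - 4) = (l - 5)*(l + 1)*(l - 4)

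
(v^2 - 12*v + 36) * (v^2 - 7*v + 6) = v^4 - 19*v^3 + 126*v^2 - 324*v + 216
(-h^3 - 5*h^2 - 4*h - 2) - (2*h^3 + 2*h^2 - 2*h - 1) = -3*h^3 - 7*h^2 - 2*h - 1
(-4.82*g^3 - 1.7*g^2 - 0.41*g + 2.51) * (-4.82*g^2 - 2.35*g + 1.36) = 23.2324*g^5 + 19.521*g^4 - 0.584000000000001*g^3 - 13.4467*g^2 - 6.4561*g + 3.4136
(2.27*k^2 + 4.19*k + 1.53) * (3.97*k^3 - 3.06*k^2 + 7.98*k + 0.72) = 9.0119*k^5 + 9.6881*k^4 + 11.3673*k^3 + 30.3888*k^2 + 15.2262*k + 1.1016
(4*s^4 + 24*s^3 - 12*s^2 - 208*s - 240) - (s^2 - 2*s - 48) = 4*s^4 + 24*s^3 - 13*s^2 - 206*s - 192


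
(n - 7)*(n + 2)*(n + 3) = n^3 - 2*n^2 - 29*n - 42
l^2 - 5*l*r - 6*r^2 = (l - 6*r)*(l + r)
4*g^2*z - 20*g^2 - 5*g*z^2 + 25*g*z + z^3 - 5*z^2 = (-4*g + z)*(-g + z)*(z - 5)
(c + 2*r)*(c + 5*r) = c^2 + 7*c*r + 10*r^2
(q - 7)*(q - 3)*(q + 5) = q^3 - 5*q^2 - 29*q + 105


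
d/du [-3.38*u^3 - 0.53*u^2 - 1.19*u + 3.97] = -10.14*u^2 - 1.06*u - 1.19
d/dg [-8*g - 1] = -8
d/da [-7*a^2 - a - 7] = -14*a - 1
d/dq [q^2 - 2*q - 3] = 2*q - 2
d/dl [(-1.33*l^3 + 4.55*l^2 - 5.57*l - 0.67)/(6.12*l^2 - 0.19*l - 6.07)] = (-8.1396*l^4 + 0.505400000000002*l^3 + 57.4432*l^2 - 47.0362*l + 33.6826)/(37.4544*l^4 - 2.3256*l^3 - 74.2607*l^2 + 2.3066*l + 36.8449)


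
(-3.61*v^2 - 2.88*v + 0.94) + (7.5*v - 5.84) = -3.61*v^2 + 4.62*v - 4.9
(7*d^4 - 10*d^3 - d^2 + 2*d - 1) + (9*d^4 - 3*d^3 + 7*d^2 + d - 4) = 16*d^4 - 13*d^3 + 6*d^2 + 3*d - 5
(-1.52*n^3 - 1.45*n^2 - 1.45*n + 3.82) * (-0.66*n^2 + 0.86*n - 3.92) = 1.0032*n^5 - 0.3502*n^4 + 5.6684*n^3 + 1.9158*n^2 + 8.9692*n - 14.9744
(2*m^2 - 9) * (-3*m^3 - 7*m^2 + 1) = -6*m^5 - 14*m^4 + 27*m^3 + 65*m^2 - 9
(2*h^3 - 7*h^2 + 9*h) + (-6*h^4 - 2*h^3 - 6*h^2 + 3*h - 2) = -6*h^4 - 13*h^2 + 12*h - 2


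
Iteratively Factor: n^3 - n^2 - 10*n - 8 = (n + 1)*(n^2 - 2*n - 8) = (n - 4)*(n + 1)*(n + 2)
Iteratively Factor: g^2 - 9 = (g + 3)*(g - 3)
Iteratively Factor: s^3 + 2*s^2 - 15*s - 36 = (s - 4)*(s^2 + 6*s + 9) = (s - 4)*(s + 3)*(s + 3)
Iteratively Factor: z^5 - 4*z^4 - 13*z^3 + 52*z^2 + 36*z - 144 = (z - 2)*(z^4 - 2*z^3 - 17*z^2 + 18*z + 72) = (z - 2)*(z + 3)*(z^3 - 5*z^2 - 2*z + 24) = (z - 4)*(z - 2)*(z + 3)*(z^2 - z - 6) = (z - 4)*(z - 3)*(z - 2)*(z + 3)*(z + 2)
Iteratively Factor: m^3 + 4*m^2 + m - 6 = (m + 3)*(m^2 + m - 2) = (m - 1)*(m + 3)*(m + 2)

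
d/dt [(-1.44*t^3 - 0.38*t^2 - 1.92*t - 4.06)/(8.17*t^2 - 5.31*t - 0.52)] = (-11.7648*t^4 + 15.2928*t^3 + 19.9506*t^2 + 66.7356*t - 20.5602)/(66.7489*t^4 - 86.7654*t^3 + 19.6993*t^2 + 5.5224*t + 0.2704)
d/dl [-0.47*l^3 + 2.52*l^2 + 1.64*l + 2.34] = -1.41*l^2 + 5.04*l + 1.64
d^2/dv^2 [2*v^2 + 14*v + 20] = 4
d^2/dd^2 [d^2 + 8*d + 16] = 2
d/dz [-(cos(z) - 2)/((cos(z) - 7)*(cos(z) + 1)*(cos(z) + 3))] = (-2*cos(z)^3 + 9*cos(z)^2 - 12*cos(z) - 71)*sin(z)/((cos(z) - 7)^2*(cos(z) + 1)^2*(cos(z) + 3)^2)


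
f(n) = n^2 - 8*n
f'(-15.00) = -38.00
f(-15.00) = 345.00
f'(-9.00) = -26.00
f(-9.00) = 153.00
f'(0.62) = -6.76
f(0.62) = -4.58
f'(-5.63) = -19.26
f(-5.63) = 76.74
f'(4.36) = 0.72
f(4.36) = -15.87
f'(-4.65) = -17.30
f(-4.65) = 58.82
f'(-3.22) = -14.44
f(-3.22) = 36.13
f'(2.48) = -3.04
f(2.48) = -13.69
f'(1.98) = -4.04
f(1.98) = -11.92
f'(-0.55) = -9.10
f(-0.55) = 4.70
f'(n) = 2*n - 8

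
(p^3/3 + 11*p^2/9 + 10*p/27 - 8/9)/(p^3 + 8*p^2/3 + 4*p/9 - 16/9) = (p + 3)/(3*(p + 2))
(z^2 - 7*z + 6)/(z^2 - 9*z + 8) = (z - 6)/(z - 8)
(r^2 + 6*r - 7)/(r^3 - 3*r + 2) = (r + 7)/(r^2 + r - 2)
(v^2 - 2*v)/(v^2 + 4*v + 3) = v*(v - 2)/(v^2 + 4*v + 3)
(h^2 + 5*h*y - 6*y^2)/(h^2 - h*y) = (h + 6*y)/h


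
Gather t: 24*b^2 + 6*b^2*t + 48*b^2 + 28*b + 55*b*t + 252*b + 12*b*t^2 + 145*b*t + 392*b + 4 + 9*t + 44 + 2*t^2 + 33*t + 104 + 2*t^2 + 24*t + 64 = 72*b^2 + 672*b + t^2*(12*b + 4) + t*(6*b^2 + 200*b + 66) + 216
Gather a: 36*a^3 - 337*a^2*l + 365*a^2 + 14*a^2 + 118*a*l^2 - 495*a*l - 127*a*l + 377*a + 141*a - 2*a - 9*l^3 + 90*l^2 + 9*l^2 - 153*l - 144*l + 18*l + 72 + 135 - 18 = 36*a^3 + a^2*(379 - 337*l) + a*(118*l^2 - 622*l + 516) - 9*l^3 + 99*l^2 - 279*l + 189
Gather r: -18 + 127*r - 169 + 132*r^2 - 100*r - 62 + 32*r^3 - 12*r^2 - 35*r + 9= 32*r^3 + 120*r^2 - 8*r - 240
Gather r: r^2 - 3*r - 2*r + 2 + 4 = r^2 - 5*r + 6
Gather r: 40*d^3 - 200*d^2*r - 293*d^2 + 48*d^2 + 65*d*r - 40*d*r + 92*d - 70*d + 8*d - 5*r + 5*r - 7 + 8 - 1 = 40*d^3 - 245*d^2 + 30*d + r*(-200*d^2 + 25*d)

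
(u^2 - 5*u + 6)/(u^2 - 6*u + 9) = (u - 2)/(u - 3)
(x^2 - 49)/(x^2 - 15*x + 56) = (x + 7)/(x - 8)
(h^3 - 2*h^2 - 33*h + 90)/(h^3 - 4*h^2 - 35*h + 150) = (h - 3)/(h - 5)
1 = 1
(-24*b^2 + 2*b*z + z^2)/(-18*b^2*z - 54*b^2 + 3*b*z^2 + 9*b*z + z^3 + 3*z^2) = (-4*b + z)/(-3*b*z - 9*b + z^2 + 3*z)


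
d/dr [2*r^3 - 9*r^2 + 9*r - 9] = 6*r^2 - 18*r + 9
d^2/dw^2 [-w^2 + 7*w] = -2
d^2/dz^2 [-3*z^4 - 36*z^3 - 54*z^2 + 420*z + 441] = -36*z^2 - 216*z - 108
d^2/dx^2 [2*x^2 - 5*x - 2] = 4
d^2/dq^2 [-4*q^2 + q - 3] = -8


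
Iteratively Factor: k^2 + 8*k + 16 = (k + 4)*(k + 4)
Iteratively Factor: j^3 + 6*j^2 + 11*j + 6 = (j + 2)*(j^2 + 4*j + 3) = (j + 2)*(j + 3)*(j + 1)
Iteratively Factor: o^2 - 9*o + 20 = (o - 5)*(o - 4)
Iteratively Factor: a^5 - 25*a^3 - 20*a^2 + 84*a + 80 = (a + 1)*(a^4 - a^3 - 24*a^2 + 4*a + 80) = (a - 5)*(a + 1)*(a^3 + 4*a^2 - 4*a - 16) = (a - 5)*(a - 2)*(a + 1)*(a^2 + 6*a + 8) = (a - 5)*(a - 2)*(a + 1)*(a + 4)*(a + 2)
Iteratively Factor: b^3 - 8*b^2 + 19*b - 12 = (b - 3)*(b^2 - 5*b + 4) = (b - 3)*(b - 1)*(b - 4)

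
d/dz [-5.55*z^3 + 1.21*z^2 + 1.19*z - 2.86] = -16.65*z^2 + 2.42*z + 1.19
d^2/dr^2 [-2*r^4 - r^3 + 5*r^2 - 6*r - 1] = -24*r^2 - 6*r + 10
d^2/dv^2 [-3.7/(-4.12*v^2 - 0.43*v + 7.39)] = (-125.61056*v^2 - 13.10984*v + 3.7*(8.24*v + 0.43)*(16.48*v + 0.86) + 225.30632)/(4.12*v^2 + 0.43*v - 7.39)^3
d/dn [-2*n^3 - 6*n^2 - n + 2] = -6*n^2 - 12*n - 1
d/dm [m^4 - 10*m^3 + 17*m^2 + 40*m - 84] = 4*m^3 - 30*m^2 + 34*m + 40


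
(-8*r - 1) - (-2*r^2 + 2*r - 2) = 2*r^2 - 10*r + 1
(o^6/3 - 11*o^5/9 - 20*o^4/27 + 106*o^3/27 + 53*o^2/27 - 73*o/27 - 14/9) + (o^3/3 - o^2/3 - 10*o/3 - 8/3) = o^6/3 - 11*o^5/9 - 20*o^4/27 + 115*o^3/27 + 44*o^2/27 - 163*o/27 - 38/9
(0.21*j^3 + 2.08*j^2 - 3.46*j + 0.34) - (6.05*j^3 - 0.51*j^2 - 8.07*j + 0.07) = -5.84*j^3 + 2.59*j^2 + 4.61*j + 0.27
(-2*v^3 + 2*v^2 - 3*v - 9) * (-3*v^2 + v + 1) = 6*v^5 - 8*v^4 + 9*v^3 + 26*v^2 - 12*v - 9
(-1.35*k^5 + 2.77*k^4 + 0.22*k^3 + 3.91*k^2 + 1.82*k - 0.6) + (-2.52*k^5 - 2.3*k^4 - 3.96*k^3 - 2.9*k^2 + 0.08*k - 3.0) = -3.87*k^5 + 0.47*k^4 - 3.74*k^3 + 1.01*k^2 + 1.9*k - 3.6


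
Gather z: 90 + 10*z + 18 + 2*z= 12*z + 108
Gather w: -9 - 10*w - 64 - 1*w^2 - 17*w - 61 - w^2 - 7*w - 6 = -2*w^2 - 34*w - 140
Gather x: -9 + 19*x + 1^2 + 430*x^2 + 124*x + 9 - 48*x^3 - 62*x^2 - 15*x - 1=-48*x^3 + 368*x^2 + 128*x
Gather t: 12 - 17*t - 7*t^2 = -7*t^2 - 17*t + 12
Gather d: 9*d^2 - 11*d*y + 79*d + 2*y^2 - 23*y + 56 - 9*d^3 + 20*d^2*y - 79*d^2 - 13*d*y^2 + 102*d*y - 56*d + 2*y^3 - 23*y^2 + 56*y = -9*d^3 + d^2*(20*y - 70) + d*(-13*y^2 + 91*y + 23) + 2*y^3 - 21*y^2 + 33*y + 56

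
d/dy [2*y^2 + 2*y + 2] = 4*y + 2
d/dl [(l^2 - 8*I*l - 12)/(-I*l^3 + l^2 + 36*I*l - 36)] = (-I*l^4 - 16*l^3 - 8*I*l^2 + 48*l - 720*I)/(l^6 + 2*I*l^5 - 73*l^4 - 144*I*l^3 + 1368*l^2 + 2592*I*l - 1296)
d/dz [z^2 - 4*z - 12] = 2*z - 4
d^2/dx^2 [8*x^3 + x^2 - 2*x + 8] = 48*x + 2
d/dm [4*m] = 4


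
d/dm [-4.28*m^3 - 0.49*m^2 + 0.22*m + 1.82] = -12.84*m^2 - 0.98*m + 0.22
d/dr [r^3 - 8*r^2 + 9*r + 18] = 3*r^2 - 16*r + 9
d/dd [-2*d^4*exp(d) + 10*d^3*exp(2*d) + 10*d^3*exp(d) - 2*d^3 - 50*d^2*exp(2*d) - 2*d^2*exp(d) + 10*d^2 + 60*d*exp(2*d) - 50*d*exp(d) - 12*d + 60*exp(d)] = -2*d^4*exp(d) + 20*d^3*exp(2*d) + 2*d^3*exp(d) - 70*d^2*exp(2*d) + 28*d^2*exp(d) - 6*d^2 + 20*d*exp(2*d) - 54*d*exp(d) + 20*d + 60*exp(2*d) + 10*exp(d) - 12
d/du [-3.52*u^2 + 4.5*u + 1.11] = 4.5 - 7.04*u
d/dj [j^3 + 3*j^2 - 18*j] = 3*j^2 + 6*j - 18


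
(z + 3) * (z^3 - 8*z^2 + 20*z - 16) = z^4 - 5*z^3 - 4*z^2 + 44*z - 48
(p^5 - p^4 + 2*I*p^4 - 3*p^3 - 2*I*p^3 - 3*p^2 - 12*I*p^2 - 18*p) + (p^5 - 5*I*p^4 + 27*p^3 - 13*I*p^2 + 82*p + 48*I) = 2*p^5 - p^4 - 3*I*p^4 + 24*p^3 - 2*I*p^3 - 3*p^2 - 25*I*p^2 + 64*p + 48*I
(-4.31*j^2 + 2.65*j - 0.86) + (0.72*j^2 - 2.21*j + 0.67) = -3.59*j^2 + 0.44*j - 0.19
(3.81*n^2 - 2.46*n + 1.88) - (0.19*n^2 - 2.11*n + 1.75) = 3.62*n^2 - 0.35*n + 0.13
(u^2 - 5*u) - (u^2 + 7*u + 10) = -12*u - 10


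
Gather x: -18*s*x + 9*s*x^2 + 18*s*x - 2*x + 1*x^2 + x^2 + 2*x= x^2*(9*s + 2)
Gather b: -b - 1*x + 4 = -b - x + 4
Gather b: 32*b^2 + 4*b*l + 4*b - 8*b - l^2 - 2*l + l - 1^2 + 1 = 32*b^2 + b*(4*l - 4) - l^2 - l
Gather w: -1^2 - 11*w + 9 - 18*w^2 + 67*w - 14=-18*w^2 + 56*w - 6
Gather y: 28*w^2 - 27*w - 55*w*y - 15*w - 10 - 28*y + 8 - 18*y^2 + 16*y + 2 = 28*w^2 - 42*w - 18*y^2 + y*(-55*w - 12)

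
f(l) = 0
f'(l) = 0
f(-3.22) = 0.00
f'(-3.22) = 0.00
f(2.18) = 0.00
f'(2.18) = 0.00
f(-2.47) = 0.00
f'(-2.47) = 0.00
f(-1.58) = 0.00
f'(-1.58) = 0.00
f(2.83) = 0.00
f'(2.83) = 0.00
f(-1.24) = 0.00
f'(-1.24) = 0.00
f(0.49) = 0.00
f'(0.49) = 0.00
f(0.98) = 0.00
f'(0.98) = 0.00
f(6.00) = 0.00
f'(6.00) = 0.00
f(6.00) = 0.00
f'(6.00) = 0.00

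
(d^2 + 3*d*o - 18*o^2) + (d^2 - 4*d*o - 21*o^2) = 2*d^2 - d*o - 39*o^2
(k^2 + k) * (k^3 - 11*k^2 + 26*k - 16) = k^5 - 10*k^4 + 15*k^3 + 10*k^2 - 16*k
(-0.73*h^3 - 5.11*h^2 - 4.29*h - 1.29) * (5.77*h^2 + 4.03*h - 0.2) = -4.2121*h^5 - 32.4266*h^4 - 45.2006*h^3 - 23.71*h^2 - 4.3407*h + 0.258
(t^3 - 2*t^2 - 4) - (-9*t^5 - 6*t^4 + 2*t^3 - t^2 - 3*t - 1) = 9*t^5 + 6*t^4 - t^3 - t^2 + 3*t - 3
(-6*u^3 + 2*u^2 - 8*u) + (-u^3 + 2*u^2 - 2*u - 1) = -7*u^3 + 4*u^2 - 10*u - 1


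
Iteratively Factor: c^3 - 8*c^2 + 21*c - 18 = (c - 3)*(c^2 - 5*c + 6) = (c - 3)*(c - 2)*(c - 3)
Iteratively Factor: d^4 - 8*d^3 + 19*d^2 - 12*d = (d - 3)*(d^3 - 5*d^2 + 4*d) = (d - 3)*(d - 1)*(d^2 - 4*d) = (d - 4)*(d - 3)*(d - 1)*(d)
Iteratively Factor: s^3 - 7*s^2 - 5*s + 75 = (s + 3)*(s^2 - 10*s + 25) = (s - 5)*(s + 3)*(s - 5)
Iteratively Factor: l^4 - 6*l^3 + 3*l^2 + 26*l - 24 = (l - 3)*(l^3 - 3*l^2 - 6*l + 8) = (l - 3)*(l - 1)*(l^2 - 2*l - 8) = (l - 4)*(l - 3)*(l - 1)*(l + 2)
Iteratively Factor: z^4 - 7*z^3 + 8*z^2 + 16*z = (z - 4)*(z^3 - 3*z^2 - 4*z) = z*(z - 4)*(z^2 - 3*z - 4) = z*(z - 4)*(z + 1)*(z - 4)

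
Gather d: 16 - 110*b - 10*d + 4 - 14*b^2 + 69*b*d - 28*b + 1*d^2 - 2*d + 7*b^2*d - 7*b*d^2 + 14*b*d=-14*b^2 - 138*b + d^2*(1 - 7*b) + d*(7*b^2 + 83*b - 12) + 20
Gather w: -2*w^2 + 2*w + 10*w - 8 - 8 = -2*w^2 + 12*w - 16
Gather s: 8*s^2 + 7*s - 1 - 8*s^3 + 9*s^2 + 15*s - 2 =-8*s^3 + 17*s^2 + 22*s - 3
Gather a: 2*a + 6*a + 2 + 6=8*a + 8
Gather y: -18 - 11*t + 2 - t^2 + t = -t^2 - 10*t - 16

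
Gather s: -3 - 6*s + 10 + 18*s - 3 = 12*s + 4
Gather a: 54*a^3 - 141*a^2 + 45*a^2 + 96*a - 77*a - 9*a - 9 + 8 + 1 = 54*a^3 - 96*a^2 + 10*a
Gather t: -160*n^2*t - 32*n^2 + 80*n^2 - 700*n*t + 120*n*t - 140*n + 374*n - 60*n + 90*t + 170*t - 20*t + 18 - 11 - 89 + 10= 48*n^2 + 174*n + t*(-160*n^2 - 580*n + 240) - 72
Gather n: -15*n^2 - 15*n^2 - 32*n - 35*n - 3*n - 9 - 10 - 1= -30*n^2 - 70*n - 20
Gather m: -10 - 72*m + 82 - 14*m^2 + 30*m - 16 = -14*m^2 - 42*m + 56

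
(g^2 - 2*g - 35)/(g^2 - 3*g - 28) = (g + 5)/(g + 4)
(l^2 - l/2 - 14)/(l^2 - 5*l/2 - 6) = (2*l + 7)/(2*l + 3)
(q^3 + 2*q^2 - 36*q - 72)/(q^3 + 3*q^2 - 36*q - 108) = (q + 2)/(q + 3)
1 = 1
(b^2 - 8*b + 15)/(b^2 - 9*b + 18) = (b - 5)/(b - 6)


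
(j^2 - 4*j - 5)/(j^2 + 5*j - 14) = (j^2 - 4*j - 5)/(j^2 + 5*j - 14)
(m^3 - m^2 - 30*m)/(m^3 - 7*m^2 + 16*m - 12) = m*(m^2 - m - 30)/(m^3 - 7*m^2 + 16*m - 12)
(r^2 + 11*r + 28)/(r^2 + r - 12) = (r + 7)/(r - 3)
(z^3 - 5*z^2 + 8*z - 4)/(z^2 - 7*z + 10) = (z^2 - 3*z + 2)/(z - 5)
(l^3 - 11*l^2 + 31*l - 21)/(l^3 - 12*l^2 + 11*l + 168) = (l^2 - 4*l + 3)/(l^2 - 5*l - 24)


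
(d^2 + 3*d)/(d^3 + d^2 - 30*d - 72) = d/(d^2 - 2*d - 24)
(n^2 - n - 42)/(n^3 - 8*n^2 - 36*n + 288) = (n - 7)/(n^2 - 14*n + 48)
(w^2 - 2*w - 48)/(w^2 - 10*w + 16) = (w + 6)/(w - 2)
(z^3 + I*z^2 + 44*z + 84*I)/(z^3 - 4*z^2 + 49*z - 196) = (z^2 + 8*I*z - 12)/(z^2 + z*(-4 + 7*I) - 28*I)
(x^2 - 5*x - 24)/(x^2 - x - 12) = (x - 8)/(x - 4)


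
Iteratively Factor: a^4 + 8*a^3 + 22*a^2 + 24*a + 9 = (a + 1)*(a^3 + 7*a^2 + 15*a + 9) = (a + 1)*(a + 3)*(a^2 + 4*a + 3) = (a + 1)^2*(a + 3)*(a + 3)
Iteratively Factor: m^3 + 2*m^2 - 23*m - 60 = (m + 4)*(m^2 - 2*m - 15) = (m - 5)*(m + 4)*(m + 3)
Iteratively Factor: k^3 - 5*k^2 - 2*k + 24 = (k + 2)*(k^2 - 7*k + 12) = (k - 4)*(k + 2)*(k - 3)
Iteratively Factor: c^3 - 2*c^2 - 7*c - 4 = (c + 1)*(c^2 - 3*c - 4) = (c + 1)^2*(c - 4)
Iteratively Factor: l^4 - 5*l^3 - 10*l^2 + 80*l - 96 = (l - 4)*(l^3 - l^2 - 14*l + 24) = (l - 4)*(l - 3)*(l^2 + 2*l - 8) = (l - 4)*(l - 3)*(l + 4)*(l - 2)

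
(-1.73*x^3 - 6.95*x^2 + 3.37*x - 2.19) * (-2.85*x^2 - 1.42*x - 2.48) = 4.9305*x^5 + 22.2641*x^4 + 4.5549*x^3 + 18.6921*x^2 - 5.2478*x + 5.4312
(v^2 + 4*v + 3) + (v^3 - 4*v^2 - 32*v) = v^3 - 3*v^2 - 28*v + 3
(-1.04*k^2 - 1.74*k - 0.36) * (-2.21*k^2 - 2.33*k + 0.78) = 2.2984*k^4 + 6.2686*k^3 + 4.0386*k^2 - 0.5184*k - 0.2808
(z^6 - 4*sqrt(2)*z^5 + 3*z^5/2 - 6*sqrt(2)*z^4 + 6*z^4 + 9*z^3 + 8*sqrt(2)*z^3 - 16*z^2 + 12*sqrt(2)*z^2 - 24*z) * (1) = z^6 - 4*sqrt(2)*z^5 + 3*z^5/2 - 6*sqrt(2)*z^4 + 6*z^4 + 9*z^3 + 8*sqrt(2)*z^3 - 16*z^2 + 12*sqrt(2)*z^2 - 24*z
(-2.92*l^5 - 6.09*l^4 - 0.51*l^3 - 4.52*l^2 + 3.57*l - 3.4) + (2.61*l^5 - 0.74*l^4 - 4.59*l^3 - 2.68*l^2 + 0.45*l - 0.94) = -0.31*l^5 - 6.83*l^4 - 5.1*l^3 - 7.2*l^2 + 4.02*l - 4.34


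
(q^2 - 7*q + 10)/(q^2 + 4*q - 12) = (q - 5)/(q + 6)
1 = 1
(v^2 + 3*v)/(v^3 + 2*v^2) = (v + 3)/(v*(v + 2))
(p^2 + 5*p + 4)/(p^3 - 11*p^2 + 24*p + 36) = (p + 4)/(p^2 - 12*p + 36)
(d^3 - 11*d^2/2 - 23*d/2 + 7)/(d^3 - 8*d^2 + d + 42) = (d - 1/2)/(d - 3)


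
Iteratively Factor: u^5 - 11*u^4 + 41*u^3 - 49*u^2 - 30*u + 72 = (u - 3)*(u^4 - 8*u^3 + 17*u^2 + 2*u - 24) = (u - 4)*(u - 3)*(u^3 - 4*u^2 + u + 6) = (u - 4)*(u - 3)*(u - 2)*(u^2 - 2*u - 3) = (u - 4)*(u - 3)^2*(u - 2)*(u + 1)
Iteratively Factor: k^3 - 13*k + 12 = (k - 1)*(k^2 + k - 12) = (k - 3)*(k - 1)*(k + 4)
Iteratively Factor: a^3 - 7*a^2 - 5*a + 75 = (a - 5)*(a^2 - 2*a - 15) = (a - 5)^2*(a + 3)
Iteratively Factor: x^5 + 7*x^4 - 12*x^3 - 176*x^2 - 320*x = (x)*(x^4 + 7*x^3 - 12*x^2 - 176*x - 320) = x*(x + 4)*(x^3 + 3*x^2 - 24*x - 80) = x*(x - 5)*(x + 4)*(x^2 + 8*x + 16) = x*(x - 5)*(x + 4)^2*(x + 4)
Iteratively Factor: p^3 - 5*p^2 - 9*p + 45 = (p + 3)*(p^2 - 8*p + 15) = (p - 5)*(p + 3)*(p - 3)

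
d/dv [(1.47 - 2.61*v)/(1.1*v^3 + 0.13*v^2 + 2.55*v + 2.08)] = (5.742*v^3 - 4.5117*v^2 - 0.3822*v - 9.1773)/(1.21*v^6 + 0.286*v^5 + 5.6269*v^4 + 5.239*v^3 + 7.0433*v^2 + 10.608*v + 4.3264)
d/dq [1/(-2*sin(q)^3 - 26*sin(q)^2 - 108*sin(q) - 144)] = (3*sin(q)^2 + 26*sin(q) + 54)*cos(q)/(2*(sin(q)^3 + 13*sin(q)^2 + 54*sin(q) + 72)^2)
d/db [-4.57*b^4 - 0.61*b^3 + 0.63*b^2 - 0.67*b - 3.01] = -18.28*b^3 - 1.83*b^2 + 1.26*b - 0.67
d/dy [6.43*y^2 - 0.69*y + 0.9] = 12.86*y - 0.69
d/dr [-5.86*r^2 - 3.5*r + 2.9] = -11.72*r - 3.5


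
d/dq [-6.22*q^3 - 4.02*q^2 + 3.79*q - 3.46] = -18.66*q^2 - 8.04*q + 3.79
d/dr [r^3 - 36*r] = 3*r^2 - 36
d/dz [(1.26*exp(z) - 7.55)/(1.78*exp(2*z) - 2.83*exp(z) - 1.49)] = (-2.2428*exp(2*z) + 26.878*exp(z) - 23.2439)*exp(z)/(3.1684*exp(4*z) - 10.0748*exp(3*z) + 2.7045*exp(2*z) + 8.4334*exp(z) + 2.2201)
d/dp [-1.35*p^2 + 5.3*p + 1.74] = 5.3 - 2.7*p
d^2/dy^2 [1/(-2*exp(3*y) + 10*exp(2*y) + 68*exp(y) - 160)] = (-(-3*exp(2*y) + 10*exp(y) + 34)^2*exp(y) + (9*exp(2*y) - 20*exp(y) - 34)*(exp(3*y) - 5*exp(2*y) - 34*exp(y) + 80)/2)*exp(y)/(exp(3*y) - 5*exp(2*y) - 34*exp(y) + 80)^3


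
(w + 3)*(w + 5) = w^2 + 8*w + 15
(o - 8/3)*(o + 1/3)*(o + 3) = o^3 + 2*o^2/3 - 71*o/9 - 8/3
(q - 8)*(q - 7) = q^2 - 15*q + 56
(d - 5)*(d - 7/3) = d^2 - 22*d/3 + 35/3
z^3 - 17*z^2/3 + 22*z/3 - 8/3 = (z - 4)*(z - 1)*(z - 2/3)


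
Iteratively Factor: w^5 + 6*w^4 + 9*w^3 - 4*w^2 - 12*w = (w + 2)*(w^4 + 4*w^3 + w^2 - 6*w) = (w + 2)*(w + 3)*(w^3 + w^2 - 2*w) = (w - 1)*(w + 2)*(w + 3)*(w^2 + 2*w) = w*(w - 1)*(w + 2)*(w + 3)*(w + 2)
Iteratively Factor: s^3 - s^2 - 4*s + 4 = (s - 2)*(s^2 + s - 2) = (s - 2)*(s + 2)*(s - 1)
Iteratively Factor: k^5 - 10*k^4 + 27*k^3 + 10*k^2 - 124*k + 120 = (k + 2)*(k^4 - 12*k^3 + 51*k^2 - 92*k + 60) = (k - 3)*(k + 2)*(k^3 - 9*k^2 + 24*k - 20) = (k - 3)*(k - 2)*(k + 2)*(k^2 - 7*k + 10) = (k - 5)*(k - 3)*(k - 2)*(k + 2)*(k - 2)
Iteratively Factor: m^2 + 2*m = (m)*(m + 2)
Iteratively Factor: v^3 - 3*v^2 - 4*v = (v - 4)*(v^2 + v) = v*(v - 4)*(v + 1)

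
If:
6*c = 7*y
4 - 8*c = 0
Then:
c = 1/2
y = 3/7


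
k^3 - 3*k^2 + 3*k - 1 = (k - 1)^3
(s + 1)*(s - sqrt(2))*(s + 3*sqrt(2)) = s^3 + s^2 + 2*sqrt(2)*s^2 - 6*s + 2*sqrt(2)*s - 6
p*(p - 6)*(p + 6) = p^3 - 36*p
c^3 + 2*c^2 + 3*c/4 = c*(c + 1/2)*(c + 3/2)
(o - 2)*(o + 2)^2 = o^3 + 2*o^2 - 4*o - 8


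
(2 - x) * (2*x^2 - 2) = -2*x^3 + 4*x^2 + 2*x - 4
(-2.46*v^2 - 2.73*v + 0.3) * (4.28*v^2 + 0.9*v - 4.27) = -10.5288*v^4 - 13.8984*v^3 + 9.3312*v^2 + 11.9271*v - 1.281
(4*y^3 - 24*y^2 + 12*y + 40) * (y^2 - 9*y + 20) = 4*y^5 - 60*y^4 + 308*y^3 - 548*y^2 - 120*y + 800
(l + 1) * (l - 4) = l^2 - 3*l - 4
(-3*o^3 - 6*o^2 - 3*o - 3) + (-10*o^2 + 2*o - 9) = -3*o^3 - 16*o^2 - o - 12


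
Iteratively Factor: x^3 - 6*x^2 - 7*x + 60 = (x + 3)*(x^2 - 9*x + 20) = (x - 5)*(x + 3)*(x - 4)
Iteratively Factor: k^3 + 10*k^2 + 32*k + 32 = (k + 4)*(k^2 + 6*k + 8) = (k + 2)*(k + 4)*(k + 4)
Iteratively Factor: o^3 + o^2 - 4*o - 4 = (o + 1)*(o^2 - 4) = (o - 2)*(o + 1)*(o + 2)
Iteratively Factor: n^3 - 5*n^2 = (n)*(n^2 - 5*n) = n^2*(n - 5)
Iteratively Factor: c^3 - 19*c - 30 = (c + 2)*(c^2 - 2*c - 15) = (c - 5)*(c + 2)*(c + 3)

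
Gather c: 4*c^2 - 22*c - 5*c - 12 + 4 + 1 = 4*c^2 - 27*c - 7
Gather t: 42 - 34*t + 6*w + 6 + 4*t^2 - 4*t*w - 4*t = 4*t^2 + t*(-4*w - 38) + 6*w + 48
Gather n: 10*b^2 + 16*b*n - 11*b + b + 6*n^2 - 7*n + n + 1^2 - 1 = 10*b^2 - 10*b + 6*n^2 + n*(16*b - 6)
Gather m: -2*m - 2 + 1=-2*m - 1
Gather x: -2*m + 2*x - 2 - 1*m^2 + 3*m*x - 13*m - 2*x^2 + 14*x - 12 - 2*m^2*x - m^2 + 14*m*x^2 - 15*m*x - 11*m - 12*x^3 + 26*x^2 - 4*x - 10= -2*m^2 - 26*m - 12*x^3 + x^2*(14*m + 24) + x*(-2*m^2 - 12*m + 12) - 24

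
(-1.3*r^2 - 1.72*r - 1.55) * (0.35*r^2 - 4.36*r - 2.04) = -0.455*r^4 + 5.066*r^3 + 9.6087*r^2 + 10.2668*r + 3.162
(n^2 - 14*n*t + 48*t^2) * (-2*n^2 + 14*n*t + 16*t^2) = -2*n^4 + 42*n^3*t - 276*n^2*t^2 + 448*n*t^3 + 768*t^4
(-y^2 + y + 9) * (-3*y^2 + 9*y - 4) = 3*y^4 - 12*y^3 - 14*y^2 + 77*y - 36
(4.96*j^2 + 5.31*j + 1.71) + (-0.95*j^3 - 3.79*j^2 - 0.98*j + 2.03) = -0.95*j^3 + 1.17*j^2 + 4.33*j + 3.74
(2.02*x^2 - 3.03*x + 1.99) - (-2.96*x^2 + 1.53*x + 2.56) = 4.98*x^2 - 4.56*x - 0.57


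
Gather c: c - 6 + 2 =c - 4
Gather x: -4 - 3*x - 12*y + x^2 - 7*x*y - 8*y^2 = x^2 + x*(-7*y - 3) - 8*y^2 - 12*y - 4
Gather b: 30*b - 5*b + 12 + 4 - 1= 25*b + 15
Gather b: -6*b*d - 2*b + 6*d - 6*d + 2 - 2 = b*(-6*d - 2)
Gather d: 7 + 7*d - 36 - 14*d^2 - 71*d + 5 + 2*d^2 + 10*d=-12*d^2 - 54*d - 24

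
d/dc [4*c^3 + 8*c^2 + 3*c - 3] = 12*c^2 + 16*c + 3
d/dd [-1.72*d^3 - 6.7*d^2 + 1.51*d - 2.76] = -5.16*d^2 - 13.4*d + 1.51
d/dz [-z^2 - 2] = -2*z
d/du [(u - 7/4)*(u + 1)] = 2*u - 3/4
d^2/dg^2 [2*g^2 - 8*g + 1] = 4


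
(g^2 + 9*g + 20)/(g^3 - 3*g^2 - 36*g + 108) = (g^2 + 9*g + 20)/(g^3 - 3*g^2 - 36*g + 108)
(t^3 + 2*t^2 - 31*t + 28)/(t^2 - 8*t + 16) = (t^2 + 6*t - 7)/(t - 4)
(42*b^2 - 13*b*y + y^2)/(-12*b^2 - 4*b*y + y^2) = (-7*b + y)/(2*b + y)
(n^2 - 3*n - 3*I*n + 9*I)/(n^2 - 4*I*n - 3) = (n - 3)/(n - I)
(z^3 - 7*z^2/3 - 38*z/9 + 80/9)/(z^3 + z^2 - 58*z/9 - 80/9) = (3*z - 5)/(3*z + 5)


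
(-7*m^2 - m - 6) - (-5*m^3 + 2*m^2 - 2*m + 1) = 5*m^3 - 9*m^2 + m - 7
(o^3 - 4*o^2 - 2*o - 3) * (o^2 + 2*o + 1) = o^5 - 2*o^4 - 9*o^3 - 11*o^2 - 8*o - 3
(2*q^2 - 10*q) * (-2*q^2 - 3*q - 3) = -4*q^4 + 14*q^3 + 24*q^2 + 30*q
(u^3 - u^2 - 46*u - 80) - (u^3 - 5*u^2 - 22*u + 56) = 4*u^2 - 24*u - 136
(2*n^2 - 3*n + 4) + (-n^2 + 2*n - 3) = n^2 - n + 1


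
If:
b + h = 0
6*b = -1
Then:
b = -1/6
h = 1/6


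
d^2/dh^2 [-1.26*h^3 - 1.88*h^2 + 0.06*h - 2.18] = -7.56*h - 3.76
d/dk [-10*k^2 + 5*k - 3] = 5 - 20*k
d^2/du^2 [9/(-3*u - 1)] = -162/(3*u + 1)^3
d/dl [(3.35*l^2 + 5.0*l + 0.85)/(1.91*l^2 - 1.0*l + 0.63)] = (-12.9*l^2 + 0.974*l + 4.0)/(3.6481*l^4 - 3.82*l^3 + 3.4066*l^2 - 1.26*l + 0.3969)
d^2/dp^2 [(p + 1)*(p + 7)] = 2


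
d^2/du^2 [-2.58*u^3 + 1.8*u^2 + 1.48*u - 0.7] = 3.6 - 15.48*u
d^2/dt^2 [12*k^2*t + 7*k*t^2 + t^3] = 14*k + 6*t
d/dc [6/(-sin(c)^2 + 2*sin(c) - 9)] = 12*(sin(c) - 1)*cos(c)/(sin(c)^2 - 2*sin(c) + 9)^2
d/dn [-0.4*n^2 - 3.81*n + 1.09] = -0.8*n - 3.81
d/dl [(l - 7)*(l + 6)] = 2*l - 1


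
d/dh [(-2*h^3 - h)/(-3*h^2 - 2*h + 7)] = (6*h^4 + 8*h^3 - 45*h^2 - 7)/(9*h^4 + 12*h^3 - 38*h^2 - 28*h + 49)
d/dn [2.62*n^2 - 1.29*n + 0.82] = 5.24*n - 1.29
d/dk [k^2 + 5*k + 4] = 2*k + 5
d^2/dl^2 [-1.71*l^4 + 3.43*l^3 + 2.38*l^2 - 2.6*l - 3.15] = -20.52*l^2 + 20.58*l + 4.76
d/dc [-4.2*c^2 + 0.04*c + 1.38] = 0.04 - 8.4*c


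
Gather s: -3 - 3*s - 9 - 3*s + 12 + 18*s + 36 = 12*s + 36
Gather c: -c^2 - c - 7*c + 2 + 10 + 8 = -c^2 - 8*c + 20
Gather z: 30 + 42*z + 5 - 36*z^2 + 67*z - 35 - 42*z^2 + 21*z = -78*z^2 + 130*z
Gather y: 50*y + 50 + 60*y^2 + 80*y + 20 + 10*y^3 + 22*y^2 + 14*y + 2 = 10*y^3 + 82*y^2 + 144*y + 72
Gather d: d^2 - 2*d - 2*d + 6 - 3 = d^2 - 4*d + 3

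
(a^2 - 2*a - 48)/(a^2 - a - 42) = (a - 8)/(a - 7)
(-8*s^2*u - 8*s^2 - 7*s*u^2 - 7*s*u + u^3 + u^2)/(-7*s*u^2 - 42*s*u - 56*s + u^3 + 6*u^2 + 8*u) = (8*s^2*u + 8*s^2 + 7*s*u^2 + 7*s*u - u^3 - u^2)/(7*s*u^2 + 42*s*u + 56*s - u^3 - 6*u^2 - 8*u)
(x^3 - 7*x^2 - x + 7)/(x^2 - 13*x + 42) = (x^2 - 1)/(x - 6)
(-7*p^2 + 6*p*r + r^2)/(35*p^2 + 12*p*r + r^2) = (-p + r)/(5*p + r)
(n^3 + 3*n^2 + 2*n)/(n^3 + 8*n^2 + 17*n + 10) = n/(n + 5)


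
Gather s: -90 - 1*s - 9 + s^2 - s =s^2 - 2*s - 99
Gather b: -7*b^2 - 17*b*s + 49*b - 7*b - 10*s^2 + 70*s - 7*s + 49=-7*b^2 + b*(42 - 17*s) - 10*s^2 + 63*s + 49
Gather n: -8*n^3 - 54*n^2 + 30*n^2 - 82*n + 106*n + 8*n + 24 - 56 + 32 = -8*n^3 - 24*n^2 + 32*n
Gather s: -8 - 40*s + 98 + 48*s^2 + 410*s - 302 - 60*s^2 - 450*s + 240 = -12*s^2 - 80*s + 28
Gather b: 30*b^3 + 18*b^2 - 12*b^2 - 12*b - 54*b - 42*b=30*b^3 + 6*b^2 - 108*b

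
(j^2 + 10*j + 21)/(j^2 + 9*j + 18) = (j + 7)/(j + 6)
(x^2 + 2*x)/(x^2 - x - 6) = x/(x - 3)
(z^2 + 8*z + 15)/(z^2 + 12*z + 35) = (z + 3)/(z + 7)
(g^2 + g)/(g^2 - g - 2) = g/(g - 2)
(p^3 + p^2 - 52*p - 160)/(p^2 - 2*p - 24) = (p^2 - 3*p - 40)/(p - 6)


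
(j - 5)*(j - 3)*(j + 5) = j^3 - 3*j^2 - 25*j + 75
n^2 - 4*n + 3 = (n - 3)*(n - 1)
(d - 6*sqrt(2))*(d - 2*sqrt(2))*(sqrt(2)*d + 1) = sqrt(2)*d^3 - 15*d^2 + 16*sqrt(2)*d + 24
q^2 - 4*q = q*(q - 4)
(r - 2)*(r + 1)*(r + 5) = r^3 + 4*r^2 - 7*r - 10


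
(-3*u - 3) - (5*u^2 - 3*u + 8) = -5*u^2 - 11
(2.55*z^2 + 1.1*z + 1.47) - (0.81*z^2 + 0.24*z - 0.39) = 1.74*z^2 + 0.86*z + 1.86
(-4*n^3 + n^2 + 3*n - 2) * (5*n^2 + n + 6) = -20*n^5 + n^4 - 8*n^3 - n^2 + 16*n - 12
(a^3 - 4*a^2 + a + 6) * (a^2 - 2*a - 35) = a^5 - 6*a^4 - 26*a^3 + 144*a^2 - 47*a - 210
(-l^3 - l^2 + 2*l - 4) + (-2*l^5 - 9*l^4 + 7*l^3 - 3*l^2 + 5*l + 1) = -2*l^5 - 9*l^4 + 6*l^3 - 4*l^2 + 7*l - 3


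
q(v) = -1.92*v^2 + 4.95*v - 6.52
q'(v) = 4.95 - 3.84*v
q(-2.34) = -28.62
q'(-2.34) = 13.94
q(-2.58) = -32.07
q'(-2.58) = 14.86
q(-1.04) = -13.74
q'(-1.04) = 8.94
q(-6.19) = -110.73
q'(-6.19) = 28.72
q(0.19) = -5.65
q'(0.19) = 4.22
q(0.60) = -4.24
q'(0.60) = 2.65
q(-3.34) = -44.47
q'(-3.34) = 17.78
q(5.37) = -35.31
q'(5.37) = -15.67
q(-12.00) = -342.40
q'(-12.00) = 51.03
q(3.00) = -8.95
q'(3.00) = -6.57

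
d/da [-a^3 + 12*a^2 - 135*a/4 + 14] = -3*a^2 + 24*a - 135/4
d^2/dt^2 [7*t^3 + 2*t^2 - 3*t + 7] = 42*t + 4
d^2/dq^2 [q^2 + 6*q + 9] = 2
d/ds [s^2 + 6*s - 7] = 2*s + 6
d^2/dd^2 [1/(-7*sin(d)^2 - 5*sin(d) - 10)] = (196*sin(d)^4 + 105*sin(d)^3 - 549*sin(d)^2 - 260*sin(d) + 90)/(7*sin(d)^2 + 5*sin(d) + 10)^3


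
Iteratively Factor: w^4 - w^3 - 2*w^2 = (w)*(w^3 - w^2 - 2*w) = w*(w - 2)*(w^2 + w) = w^2*(w - 2)*(w + 1)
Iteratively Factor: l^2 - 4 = (l + 2)*(l - 2)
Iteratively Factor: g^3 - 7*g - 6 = (g + 1)*(g^2 - g - 6) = (g + 1)*(g + 2)*(g - 3)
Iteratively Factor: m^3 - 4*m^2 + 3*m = (m - 3)*(m^2 - m) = m*(m - 3)*(m - 1)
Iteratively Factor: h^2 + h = (h + 1)*(h)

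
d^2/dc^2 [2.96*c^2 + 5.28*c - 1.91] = 5.92000000000000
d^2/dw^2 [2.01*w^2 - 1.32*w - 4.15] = 4.02000000000000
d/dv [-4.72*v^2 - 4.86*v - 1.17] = -9.44*v - 4.86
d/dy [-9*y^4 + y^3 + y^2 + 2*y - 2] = -36*y^3 + 3*y^2 + 2*y + 2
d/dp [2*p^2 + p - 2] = 4*p + 1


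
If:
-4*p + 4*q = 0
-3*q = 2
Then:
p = -2/3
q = -2/3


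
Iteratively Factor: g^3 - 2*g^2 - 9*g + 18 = (g + 3)*(g^2 - 5*g + 6) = (g - 2)*(g + 3)*(g - 3)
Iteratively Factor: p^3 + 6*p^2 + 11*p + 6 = (p + 3)*(p^2 + 3*p + 2) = (p + 1)*(p + 3)*(p + 2)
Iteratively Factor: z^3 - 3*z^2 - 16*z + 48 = (z - 4)*(z^2 + z - 12) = (z - 4)*(z - 3)*(z + 4)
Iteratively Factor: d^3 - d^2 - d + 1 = (d + 1)*(d^2 - 2*d + 1) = (d - 1)*(d + 1)*(d - 1)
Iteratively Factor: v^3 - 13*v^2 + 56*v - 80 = (v - 4)*(v^2 - 9*v + 20) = (v - 4)^2*(v - 5)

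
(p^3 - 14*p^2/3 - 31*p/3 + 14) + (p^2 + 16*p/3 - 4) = p^3 - 11*p^2/3 - 5*p + 10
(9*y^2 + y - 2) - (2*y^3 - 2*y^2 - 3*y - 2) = -2*y^3 + 11*y^2 + 4*y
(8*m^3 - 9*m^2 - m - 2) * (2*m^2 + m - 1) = 16*m^5 - 10*m^4 - 19*m^3 + 4*m^2 - m + 2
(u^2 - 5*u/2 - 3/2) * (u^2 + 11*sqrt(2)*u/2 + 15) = u^4 - 5*u^3/2 + 11*sqrt(2)*u^3/2 - 55*sqrt(2)*u^2/4 + 27*u^2/2 - 75*u/2 - 33*sqrt(2)*u/4 - 45/2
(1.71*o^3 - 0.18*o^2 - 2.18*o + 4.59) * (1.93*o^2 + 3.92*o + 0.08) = 3.3003*o^5 + 6.3558*o^4 - 4.7762*o^3 + 0.298699999999998*o^2 + 17.8184*o + 0.3672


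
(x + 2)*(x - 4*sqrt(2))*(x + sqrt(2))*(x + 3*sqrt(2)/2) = x^4 - 3*sqrt(2)*x^3/2 + 2*x^3 - 17*x^2 - 3*sqrt(2)*x^2 - 34*x - 12*sqrt(2)*x - 24*sqrt(2)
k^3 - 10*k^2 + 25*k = k*(k - 5)^2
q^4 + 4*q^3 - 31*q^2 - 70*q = q*(q - 5)*(q + 2)*(q + 7)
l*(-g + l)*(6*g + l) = -6*g^2*l + 5*g*l^2 + l^3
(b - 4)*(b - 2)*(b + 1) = b^3 - 5*b^2 + 2*b + 8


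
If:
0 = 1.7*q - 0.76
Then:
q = 0.45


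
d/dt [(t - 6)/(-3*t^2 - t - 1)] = (-3*t^2 - t + (t - 6)*(6*t + 1) - 1)/(3*t^2 + t + 1)^2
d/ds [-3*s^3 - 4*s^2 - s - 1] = -9*s^2 - 8*s - 1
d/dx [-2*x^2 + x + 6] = 1 - 4*x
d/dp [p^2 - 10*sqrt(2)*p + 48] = 2*p - 10*sqrt(2)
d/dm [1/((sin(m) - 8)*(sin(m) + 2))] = 2*(3 - sin(m))*cos(m)/((sin(m) - 8)^2*(sin(m) + 2)^2)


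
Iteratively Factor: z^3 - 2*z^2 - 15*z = (z - 5)*(z^2 + 3*z) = z*(z - 5)*(z + 3)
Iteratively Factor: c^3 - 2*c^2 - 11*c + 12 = (c + 3)*(c^2 - 5*c + 4) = (c - 4)*(c + 3)*(c - 1)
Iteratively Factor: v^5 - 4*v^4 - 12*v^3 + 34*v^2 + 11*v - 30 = (v - 2)*(v^4 - 2*v^3 - 16*v^2 + 2*v + 15) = (v - 2)*(v + 1)*(v^3 - 3*v^2 - 13*v + 15) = (v - 2)*(v + 1)*(v + 3)*(v^2 - 6*v + 5) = (v - 5)*(v - 2)*(v + 1)*(v + 3)*(v - 1)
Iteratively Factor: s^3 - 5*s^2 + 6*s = (s)*(s^2 - 5*s + 6) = s*(s - 3)*(s - 2)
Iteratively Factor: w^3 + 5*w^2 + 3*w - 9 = (w + 3)*(w^2 + 2*w - 3) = (w - 1)*(w + 3)*(w + 3)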